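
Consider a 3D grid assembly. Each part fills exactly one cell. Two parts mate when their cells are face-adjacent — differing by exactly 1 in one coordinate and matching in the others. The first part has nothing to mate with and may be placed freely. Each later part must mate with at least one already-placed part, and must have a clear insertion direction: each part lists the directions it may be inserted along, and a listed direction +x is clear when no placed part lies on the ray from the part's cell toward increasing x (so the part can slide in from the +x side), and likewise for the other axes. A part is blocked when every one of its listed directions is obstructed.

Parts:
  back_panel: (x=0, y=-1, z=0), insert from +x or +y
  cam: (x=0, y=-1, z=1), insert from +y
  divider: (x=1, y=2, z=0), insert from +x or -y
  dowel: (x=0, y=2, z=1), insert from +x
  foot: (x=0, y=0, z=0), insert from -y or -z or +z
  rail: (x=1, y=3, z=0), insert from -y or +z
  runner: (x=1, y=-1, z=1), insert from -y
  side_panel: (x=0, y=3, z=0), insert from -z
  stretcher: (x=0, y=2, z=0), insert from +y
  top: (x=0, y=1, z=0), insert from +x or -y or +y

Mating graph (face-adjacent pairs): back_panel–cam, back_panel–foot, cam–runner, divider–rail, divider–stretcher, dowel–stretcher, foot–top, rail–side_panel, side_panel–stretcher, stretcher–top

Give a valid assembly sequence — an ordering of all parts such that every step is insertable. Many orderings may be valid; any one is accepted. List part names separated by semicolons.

back_panel; foot; top; cam; runner; stretcher; divider; side_panel; rail; dowel

1. back_panel@(0, -1, 0) [+x clear] — {back_panel}
2. foot@(0, 0, 0) [-z clear] — {back_panel, foot}
3. top@(0, 1, 0) [+x clear] — {back_panel, foot, top}
4. cam@(0, -1, 1) [+y clear] — {back_panel, cam, foot, top}
5. runner@(1, -1, 1) [-y clear] — {back_panel, cam, foot, runner, top}
6. stretcher@(0, 2, 0) [+y clear] — {back_panel, cam, foot, runner, stretcher, top}
7. divider@(1, 2, 0) [+x clear] — {back_panel, cam, divider, foot, runner, stretcher, top}
8. side_panel@(0, 3, 0) [-z clear] — {back_panel, cam, divider, foot, runner, side_panel, stretcher, top}
9. rail@(1, 3, 0) [+z clear] — {back_panel, cam, divider, foot, rail, runner, side_panel, stretcher, top}
10. dowel@(0, 2, 1) [+x clear] — {back_panel, cam, divider, dowel, foot, rail, runner, side_panel, stretcher, top}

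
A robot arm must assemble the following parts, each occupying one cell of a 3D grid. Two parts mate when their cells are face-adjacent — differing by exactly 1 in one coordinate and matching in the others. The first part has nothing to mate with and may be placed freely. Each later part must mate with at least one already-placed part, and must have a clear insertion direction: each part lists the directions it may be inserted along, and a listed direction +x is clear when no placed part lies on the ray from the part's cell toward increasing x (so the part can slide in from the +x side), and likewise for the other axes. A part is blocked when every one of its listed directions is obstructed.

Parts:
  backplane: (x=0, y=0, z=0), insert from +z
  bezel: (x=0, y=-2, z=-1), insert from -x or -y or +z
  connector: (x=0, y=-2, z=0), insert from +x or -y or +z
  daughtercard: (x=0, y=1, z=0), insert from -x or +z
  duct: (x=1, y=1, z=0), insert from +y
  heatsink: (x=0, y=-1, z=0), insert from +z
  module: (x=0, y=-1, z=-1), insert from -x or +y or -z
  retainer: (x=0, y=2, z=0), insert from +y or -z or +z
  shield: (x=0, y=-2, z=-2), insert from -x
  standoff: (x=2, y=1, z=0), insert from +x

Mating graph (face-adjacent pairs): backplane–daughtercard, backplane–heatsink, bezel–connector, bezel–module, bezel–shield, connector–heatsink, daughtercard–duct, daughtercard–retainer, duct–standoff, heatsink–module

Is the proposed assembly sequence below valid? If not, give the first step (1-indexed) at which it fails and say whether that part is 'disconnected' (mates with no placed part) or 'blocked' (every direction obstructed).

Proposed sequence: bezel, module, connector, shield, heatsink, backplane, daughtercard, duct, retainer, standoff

1. bezel@(0, -2, -1) [-x clear] — {bezel}
2. module@(0, -1, -1) [-x clear] — {bezel, module}
3. connector@(0, -2, 0) [+x clear] — {bezel, connector, module}
4. shield@(0, -2, -2) [-x clear] — {bezel, connector, module, shield}
5. heatsink@(0, -1, 0) [+z clear] — {bezel, connector, heatsink, module, shield}
6. backplane@(0, 0, 0) [+z clear] — {backplane, bezel, connector, heatsink, module, shield}
7. daughtercard@(0, 1, 0) [-x clear] — {backplane, bezel, connector, daughtercard, heatsink, module, shield}
8. duct@(1, 1, 0) [+y clear] — {backplane, bezel, connector, daughtercard, duct, heatsink, module, shield}
9. retainer@(0, 2, 0) [+y clear] — {backplane, bezel, connector, daughtercard, duct, heatsink, module, retainer, shield}
10. standoff@(2, 1, 0) [+x clear] — {backplane, bezel, connector, daughtercard, duct, heatsink, module, retainer, shield, standoff}

Valid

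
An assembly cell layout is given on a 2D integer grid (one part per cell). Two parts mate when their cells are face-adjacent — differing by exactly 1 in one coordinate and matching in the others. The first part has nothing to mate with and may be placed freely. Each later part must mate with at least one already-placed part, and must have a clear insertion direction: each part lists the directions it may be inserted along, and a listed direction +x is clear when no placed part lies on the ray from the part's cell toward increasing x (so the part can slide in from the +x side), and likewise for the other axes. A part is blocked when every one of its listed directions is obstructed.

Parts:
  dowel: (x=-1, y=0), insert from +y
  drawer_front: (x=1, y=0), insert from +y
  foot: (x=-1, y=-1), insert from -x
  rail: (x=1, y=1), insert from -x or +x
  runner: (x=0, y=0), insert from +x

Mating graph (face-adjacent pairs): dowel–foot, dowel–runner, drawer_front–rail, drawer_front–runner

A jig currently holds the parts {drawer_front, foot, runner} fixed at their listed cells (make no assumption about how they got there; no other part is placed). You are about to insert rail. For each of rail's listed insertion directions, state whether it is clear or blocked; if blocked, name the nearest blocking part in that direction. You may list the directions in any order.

+x: clear; -x: clear

-x: ray from rail(1, 1) has no placed part ⇒ clear
+x: ray from rail(1, 1) has no placed part ⇒ clear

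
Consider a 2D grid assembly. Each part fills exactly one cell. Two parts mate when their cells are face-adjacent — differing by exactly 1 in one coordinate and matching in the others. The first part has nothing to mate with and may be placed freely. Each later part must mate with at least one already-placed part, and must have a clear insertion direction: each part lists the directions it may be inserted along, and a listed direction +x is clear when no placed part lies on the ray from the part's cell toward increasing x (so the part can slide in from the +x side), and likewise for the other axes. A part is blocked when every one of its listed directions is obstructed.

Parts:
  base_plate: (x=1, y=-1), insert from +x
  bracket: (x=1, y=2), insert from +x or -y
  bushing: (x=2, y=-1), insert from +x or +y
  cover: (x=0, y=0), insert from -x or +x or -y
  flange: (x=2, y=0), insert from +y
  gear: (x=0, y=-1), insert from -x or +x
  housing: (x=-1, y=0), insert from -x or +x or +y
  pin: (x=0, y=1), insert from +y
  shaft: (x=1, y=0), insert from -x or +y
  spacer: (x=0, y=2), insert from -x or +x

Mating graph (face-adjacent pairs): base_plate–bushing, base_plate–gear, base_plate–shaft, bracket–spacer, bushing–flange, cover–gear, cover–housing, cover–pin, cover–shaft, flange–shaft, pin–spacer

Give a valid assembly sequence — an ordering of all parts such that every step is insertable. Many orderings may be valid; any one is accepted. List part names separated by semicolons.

base_plate; bushing; flange; gear; shaft; cover; housing; pin; spacer; bracket

1. base_plate@(1, -1) [+x clear] — {base_plate}
2. bushing@(2, -1) [+x clear] — {base_plate, bushing}
3. flange@(2, 0) [+y clear] — {base_plate, bushing, flange}
4. gear@(0, -1) [-x clear] — {base_plate, bushing, flange, gear}
5. shaft@(1, 0) [-x clear] — {base_plate, bushing, flange, gear, shaft}
6. cover@(0, 0) [-x clear] — {base_plate, bushing, cover, flange, gear, shaft}
7. housing@(-1, 0) [-x clear] — {base_plate, bushing, cover, flange, gear, housing, shaft}
8. pin@(0, 1) [+y clear] — {base_plate, bushing, cover, flange, gear, housing, pin, shaft}
9. spacer@(0, 2) [-x clear] — {base_plate, bushing, cover, flange, gear, housing, pin, shaft, spacer}
10. bracket@(1, 2) [+x clear] — {base_plate, bracket, bushing, cover, flange, gear, housing, pin, shaft, spacer}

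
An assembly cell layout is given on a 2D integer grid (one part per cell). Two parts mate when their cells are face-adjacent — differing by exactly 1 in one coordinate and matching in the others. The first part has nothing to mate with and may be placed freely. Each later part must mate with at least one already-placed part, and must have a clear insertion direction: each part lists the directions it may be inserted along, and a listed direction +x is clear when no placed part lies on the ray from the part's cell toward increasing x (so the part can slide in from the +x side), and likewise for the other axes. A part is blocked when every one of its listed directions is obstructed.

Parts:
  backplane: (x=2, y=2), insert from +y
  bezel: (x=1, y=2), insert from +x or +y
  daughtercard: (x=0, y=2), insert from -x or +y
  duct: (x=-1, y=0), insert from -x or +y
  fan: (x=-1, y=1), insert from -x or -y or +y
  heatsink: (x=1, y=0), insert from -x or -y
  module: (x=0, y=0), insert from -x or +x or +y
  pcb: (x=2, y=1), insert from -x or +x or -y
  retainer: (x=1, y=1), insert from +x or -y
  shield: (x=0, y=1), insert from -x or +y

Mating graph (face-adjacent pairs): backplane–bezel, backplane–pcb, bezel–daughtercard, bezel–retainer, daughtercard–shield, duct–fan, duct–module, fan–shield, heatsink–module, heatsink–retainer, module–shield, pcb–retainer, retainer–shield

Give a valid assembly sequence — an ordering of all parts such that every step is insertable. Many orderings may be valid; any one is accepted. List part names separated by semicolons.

daughtercard; shield; module; heatsink; fan; duct; retainer; pcb; backplane; bezel

1. daughtercard@(0, 2) [-x clear] — {daughtercard}
2. shield@(0, 1) [-x clear] — {daughtercard, shield}
3. module@(0, 0) [-x clear] — {daughtercard, module, shield}
4. heatsink@(1, 0) [-y clear] — {daughtercard, heatsink, module, shield}
5. fan@(-1, 1) [-x clear] — {daughtercard, fan, heatsink, module, shield}
6. duct@(-1, 0) [-x clear] — {daughtercard, duct, fan, heatsink, module, shield}
7. retainer@(1, 1) [+x clear] — {daughtercard, duct, fan, heatsink, module, retainer, shield}
8. pcb@(2, 1) [+x clear] — {daughtercard, duct, fan, heatsink, module, pcb, retainer, shield}
9. backplane@(2, 2) [+y clear] — {backplane, daughtercard, duct, fan, heatsink, module, pcb, retainer, shield}
10. bezel@(1, 2) [+y clear] — {backplane, bezel, daughtercard, duct, fan, heatsink, module, pcb, retainer, shield}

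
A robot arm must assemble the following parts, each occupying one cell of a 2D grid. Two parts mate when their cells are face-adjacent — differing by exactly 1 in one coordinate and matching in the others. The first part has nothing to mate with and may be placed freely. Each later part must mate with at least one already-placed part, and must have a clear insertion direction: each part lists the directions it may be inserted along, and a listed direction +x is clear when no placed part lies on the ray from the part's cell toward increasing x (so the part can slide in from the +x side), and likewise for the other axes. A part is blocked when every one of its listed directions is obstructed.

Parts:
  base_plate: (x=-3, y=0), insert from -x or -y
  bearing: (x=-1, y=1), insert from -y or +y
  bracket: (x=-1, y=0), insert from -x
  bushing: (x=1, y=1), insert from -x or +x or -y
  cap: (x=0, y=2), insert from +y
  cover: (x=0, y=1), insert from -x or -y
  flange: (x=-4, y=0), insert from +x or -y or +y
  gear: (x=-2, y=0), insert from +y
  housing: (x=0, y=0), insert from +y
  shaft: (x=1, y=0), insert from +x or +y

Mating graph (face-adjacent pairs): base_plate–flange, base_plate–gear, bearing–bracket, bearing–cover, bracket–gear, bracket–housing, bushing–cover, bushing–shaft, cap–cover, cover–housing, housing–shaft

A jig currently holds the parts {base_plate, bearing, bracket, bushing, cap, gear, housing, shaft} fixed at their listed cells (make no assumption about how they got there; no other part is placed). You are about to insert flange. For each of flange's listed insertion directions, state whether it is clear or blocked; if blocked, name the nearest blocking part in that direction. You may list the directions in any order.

+x: blocked by base_plate; +y: clear; -y: clear

+x: nearest on ray is base_plate@(-3, 0) ⇒ blocked
-y: ray from flange(-4, 0) has no placed part ⇒ clear
+y: ray from flange(-4, 0) has no placed part ⇒ clear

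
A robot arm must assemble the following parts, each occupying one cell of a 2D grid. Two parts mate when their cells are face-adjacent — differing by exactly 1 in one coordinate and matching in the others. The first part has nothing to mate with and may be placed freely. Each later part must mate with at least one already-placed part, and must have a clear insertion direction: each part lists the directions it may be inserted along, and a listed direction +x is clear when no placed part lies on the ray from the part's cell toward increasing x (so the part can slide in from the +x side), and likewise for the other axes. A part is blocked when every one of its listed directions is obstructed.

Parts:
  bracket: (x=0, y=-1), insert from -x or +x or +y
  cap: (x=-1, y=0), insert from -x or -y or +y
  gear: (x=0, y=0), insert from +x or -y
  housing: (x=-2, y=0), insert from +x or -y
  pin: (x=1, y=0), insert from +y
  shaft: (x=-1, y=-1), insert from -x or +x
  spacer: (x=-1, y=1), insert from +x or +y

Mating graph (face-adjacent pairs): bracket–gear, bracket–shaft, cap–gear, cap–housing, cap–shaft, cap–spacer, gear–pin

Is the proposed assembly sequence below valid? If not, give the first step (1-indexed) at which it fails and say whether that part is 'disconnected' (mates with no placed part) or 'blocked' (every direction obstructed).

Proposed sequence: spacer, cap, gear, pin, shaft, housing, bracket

Valid

1. spacer@(-1, 1) [+x clear] — {spacer}
2. cap@(-1, 0) [-x clear] — {cap, spacer}
3. gear@(0, 0) [+x clear] — {cap, gear, spacer}
4. pin@(1, 0) [+y clear] — {cap, gear, pin, spacer}
5. shaft@(-1, -1) [-x clear] — {cap, gear, pin, shaft, spacer}
6. housing@(-2, 0) [-y clear] — {cap, gear, housing, pin, shaft, spacer}
7. bracket@(0, -1) [+x clear] — {bracket, cap, gear, housing, pin, shaft, spacer}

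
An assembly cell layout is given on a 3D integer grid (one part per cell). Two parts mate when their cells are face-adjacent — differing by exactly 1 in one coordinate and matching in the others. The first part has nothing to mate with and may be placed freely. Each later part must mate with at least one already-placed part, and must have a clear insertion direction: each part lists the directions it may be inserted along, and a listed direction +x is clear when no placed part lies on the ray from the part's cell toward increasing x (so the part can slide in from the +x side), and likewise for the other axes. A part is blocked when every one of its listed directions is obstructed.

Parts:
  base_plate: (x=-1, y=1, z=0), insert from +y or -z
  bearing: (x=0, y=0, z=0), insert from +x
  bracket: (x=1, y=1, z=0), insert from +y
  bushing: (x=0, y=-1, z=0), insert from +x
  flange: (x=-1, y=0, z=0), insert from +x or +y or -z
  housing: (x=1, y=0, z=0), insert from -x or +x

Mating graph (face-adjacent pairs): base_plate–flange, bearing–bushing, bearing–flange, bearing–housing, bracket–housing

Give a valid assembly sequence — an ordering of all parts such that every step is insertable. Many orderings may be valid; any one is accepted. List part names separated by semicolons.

bushing; bearing; housing; flange; base_plate; bracket

1. bushing@(0, -1, 0) [+x clear] — {bushing}
2. bearing@(0, 0, 0) [+x clear] — {bearing, bushing}
3. housing@(1, 0, 0) [+x clear] — {bearing, bushing, housing}
4. flange@(-1, 0, 0) [+y clear] — {bearing, bushing, flange, housing}
5. base_plate@(-1, 1, 0) [+y clear] — {base_plate, bearing, bushing, flange, housing}
6. bracket@(1, 1, 0) [+y clear] — {base_plate, bearing, bracket, bushing, flange, housing}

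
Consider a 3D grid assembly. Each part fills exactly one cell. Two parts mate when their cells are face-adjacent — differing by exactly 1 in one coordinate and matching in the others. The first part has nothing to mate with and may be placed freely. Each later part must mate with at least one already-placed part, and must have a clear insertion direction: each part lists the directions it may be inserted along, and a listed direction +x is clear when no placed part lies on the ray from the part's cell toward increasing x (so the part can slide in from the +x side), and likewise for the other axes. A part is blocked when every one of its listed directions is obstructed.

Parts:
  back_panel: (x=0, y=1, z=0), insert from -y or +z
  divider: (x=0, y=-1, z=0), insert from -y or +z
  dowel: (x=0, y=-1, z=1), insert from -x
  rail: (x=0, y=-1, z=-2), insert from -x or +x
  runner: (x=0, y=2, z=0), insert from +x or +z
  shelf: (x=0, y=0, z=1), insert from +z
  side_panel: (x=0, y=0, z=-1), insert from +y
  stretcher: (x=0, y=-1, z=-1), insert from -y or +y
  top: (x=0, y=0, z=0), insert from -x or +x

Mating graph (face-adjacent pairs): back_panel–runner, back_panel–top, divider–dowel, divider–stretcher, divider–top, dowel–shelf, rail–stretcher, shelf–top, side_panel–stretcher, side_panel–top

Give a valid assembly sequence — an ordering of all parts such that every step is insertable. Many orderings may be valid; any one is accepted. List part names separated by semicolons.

1. stretcher@(0, -1, -1) [-y clear] — {stretcher}
2. divider@(0, -1, 0) [-y clear] — {divider, stretcher}
3. dowel@(0, -1, 1) [-x clear] — {divider, dowel, stretcher}
4. top@(0, 0, 0) [-x clear] — {divider, dowel, stretcher, top}
5. side_panel@(0, 0, -1) [+y clear] — {divider, dowel, side_panel, stretcher, top}
6. shelf@(0, 0, 1) [+z clear] — {divider, dowel, shelf, side_panel, stretcher, top}
7. rail@(0, -1, -2) [-x clear] — {divider, dowel, rail, shelf, side_panel, stretcher, top}
8. back_panel@(0, 1, 0) [+z clear] — {back_panel, divider, dowel, rail, shelf, side_panel, stretcher, top}
9. runner@(0, 2, 0) [+x clear] — {back_panel, divider, dowel, rail, runner, shelf, side_panel, stretcher, top}

stretcher; divider; dowel; top; side_panel; shelf; rail; back_panel; runner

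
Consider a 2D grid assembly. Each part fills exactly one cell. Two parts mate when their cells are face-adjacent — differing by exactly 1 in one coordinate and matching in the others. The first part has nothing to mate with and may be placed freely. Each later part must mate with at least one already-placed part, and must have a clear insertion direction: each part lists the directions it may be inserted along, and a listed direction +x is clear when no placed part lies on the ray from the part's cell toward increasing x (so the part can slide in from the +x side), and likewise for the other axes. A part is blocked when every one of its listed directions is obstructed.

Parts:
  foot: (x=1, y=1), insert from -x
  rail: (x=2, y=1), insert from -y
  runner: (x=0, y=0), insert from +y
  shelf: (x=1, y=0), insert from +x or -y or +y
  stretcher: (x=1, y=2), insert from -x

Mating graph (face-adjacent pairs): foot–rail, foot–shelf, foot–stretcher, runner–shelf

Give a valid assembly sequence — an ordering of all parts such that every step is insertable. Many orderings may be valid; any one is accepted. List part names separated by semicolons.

1. runner@(0, 0) [+y clear] — {runner}
2. shelf@(1, 0) [+x clear] — {runner, shelf}
3. foot@(1, 1) [-x clear] — {foot, runner, shelf}
4. stretcher@(1, 2) [-x clear] — {foot, runner, shelf, stretcher}
5. rail@(2, 1) [-y clear] — {foot, rail, runner, shelf, stretcher}

runner; shelf; foot; stretcher; rail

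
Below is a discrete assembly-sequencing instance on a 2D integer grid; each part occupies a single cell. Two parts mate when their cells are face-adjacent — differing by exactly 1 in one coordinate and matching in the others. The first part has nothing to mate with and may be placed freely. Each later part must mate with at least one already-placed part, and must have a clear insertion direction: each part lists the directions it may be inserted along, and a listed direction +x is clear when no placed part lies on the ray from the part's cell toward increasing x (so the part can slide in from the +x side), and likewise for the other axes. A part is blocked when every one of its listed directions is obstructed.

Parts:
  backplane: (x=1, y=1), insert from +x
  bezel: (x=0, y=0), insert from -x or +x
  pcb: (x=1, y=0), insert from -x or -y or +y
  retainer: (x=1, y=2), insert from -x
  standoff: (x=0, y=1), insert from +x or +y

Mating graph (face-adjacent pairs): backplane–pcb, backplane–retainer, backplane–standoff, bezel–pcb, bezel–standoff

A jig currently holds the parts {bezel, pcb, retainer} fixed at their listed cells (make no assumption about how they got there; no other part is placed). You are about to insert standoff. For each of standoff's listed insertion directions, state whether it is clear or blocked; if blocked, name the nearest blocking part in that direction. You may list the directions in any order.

+x: clear; +y: clear

+x: ray from standoff(0, 1) has no placed part ⇒ clear
+y: ray from standoff(0, 1) has no placed part ⇒ clear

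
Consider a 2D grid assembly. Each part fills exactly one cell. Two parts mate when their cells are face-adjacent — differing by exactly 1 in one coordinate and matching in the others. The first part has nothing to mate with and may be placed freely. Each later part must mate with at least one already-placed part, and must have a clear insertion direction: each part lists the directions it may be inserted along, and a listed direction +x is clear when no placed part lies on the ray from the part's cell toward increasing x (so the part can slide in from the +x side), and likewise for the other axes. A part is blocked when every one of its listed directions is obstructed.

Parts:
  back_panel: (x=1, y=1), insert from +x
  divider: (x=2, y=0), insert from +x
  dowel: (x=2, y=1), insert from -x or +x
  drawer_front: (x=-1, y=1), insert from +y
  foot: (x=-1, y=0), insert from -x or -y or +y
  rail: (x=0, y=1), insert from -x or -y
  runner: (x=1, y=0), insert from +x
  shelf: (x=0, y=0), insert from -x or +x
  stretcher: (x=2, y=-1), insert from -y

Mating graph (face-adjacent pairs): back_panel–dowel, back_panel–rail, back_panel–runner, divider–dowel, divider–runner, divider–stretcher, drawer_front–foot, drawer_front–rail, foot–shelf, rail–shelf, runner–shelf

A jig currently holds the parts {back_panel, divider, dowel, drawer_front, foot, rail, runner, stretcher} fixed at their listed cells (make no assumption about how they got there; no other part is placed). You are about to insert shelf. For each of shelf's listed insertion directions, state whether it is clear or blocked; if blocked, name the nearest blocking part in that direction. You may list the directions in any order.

-x: nearest on ray is foot@(-1, 0) ⇒ blocked
+x: nearest on ray is runner@(1, 0) ⇒ blocked

+x: blocked by runner; -x: blocked by foot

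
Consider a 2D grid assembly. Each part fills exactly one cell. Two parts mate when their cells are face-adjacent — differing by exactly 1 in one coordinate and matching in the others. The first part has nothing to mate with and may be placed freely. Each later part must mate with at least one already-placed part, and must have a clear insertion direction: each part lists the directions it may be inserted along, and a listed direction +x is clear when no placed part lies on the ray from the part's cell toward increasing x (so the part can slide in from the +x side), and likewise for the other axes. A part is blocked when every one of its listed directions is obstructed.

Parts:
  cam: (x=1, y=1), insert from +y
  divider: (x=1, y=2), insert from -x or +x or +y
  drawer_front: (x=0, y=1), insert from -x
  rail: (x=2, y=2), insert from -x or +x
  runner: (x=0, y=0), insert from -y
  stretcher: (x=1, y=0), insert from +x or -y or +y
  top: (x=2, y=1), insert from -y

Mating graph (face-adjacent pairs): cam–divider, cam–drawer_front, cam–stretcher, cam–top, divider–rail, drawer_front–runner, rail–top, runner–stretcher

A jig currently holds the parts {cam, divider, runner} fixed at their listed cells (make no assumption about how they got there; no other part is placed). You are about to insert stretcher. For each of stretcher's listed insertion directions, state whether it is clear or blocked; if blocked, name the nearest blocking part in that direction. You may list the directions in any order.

+x: clear; +y: blocked by cam; -y: clear

+x: ray from stretcher(1, 0) has no placed part ⇒ clear
-y: ray from stretcher(1, 0) has no placed part ⇒ clear
+y: nearest on ray is cam@(1, 1) ⇒ blocked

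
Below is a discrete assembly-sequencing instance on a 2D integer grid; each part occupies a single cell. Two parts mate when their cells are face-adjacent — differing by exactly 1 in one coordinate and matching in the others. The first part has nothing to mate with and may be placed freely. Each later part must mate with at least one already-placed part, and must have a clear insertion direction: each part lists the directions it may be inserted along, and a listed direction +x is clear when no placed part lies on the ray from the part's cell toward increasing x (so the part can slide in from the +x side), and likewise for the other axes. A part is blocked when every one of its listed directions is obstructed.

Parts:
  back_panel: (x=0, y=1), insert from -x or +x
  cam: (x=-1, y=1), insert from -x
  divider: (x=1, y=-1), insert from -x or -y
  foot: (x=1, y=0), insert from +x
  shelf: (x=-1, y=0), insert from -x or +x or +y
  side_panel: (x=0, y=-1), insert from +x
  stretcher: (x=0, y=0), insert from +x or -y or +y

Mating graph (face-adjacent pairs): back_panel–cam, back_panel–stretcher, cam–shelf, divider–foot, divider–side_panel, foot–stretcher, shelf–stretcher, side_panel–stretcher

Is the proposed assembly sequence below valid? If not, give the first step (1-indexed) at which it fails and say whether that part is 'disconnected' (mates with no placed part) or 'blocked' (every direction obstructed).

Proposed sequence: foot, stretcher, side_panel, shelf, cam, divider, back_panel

Valid

1. foot@(1, 0) [+x clear] — {foot}
2. stretcher@(0, 0) [-y clear] — {foot, stretcher}
3. side_panel@(0, -1) [+x clear] — {foot, side_panel, stretcher}
4. shelf@(-1, 0) [-x clear] — {foot, shelf, side_panel, stretcher}
5. cam@(-1, 1) [-x clear] — {cam, foot, shelf, side_panel, stretcher}
6. divider@(1, -1) [-y clear] — {cam, divider, foot, shelf, side_panel, stretcher}
7. back_panel@(0, 1) [+x clear] — {back_panel, cam, divider, foot, shelf, side_panel, stretcher}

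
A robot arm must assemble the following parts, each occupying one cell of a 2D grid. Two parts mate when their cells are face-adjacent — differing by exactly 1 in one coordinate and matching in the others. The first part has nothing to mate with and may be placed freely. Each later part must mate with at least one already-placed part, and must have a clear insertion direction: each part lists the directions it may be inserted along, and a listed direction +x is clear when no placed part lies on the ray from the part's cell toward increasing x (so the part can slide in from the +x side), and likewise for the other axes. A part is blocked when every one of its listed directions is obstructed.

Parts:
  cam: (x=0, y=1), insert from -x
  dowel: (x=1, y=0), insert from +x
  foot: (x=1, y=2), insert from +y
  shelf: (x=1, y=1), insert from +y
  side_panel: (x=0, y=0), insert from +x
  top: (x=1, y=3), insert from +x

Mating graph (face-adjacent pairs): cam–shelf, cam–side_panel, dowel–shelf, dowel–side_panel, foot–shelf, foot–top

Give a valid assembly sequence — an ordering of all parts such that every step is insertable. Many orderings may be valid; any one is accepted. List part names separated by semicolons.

shelf; cam; side_panel; dowel; foot; top

1. shelf@(1, 1) [+y clear] — {shelf}
2. cam@(0, 1) [-x clear] — {cam, shelf}
3. side_panel@(0, 0) [+x clear] — {cam, shelf, side_panel}
4. dowel@(1, 0) [+x clear] — {cam, dowel, shelf, side_panel}
5. foot@(1, 2) [+y clear] — {cam, dowel, foot, shelf, side_panel}
6. top@(1, 3) [+x clear] — {cam, dowel, foot, shelf, side_panel, top}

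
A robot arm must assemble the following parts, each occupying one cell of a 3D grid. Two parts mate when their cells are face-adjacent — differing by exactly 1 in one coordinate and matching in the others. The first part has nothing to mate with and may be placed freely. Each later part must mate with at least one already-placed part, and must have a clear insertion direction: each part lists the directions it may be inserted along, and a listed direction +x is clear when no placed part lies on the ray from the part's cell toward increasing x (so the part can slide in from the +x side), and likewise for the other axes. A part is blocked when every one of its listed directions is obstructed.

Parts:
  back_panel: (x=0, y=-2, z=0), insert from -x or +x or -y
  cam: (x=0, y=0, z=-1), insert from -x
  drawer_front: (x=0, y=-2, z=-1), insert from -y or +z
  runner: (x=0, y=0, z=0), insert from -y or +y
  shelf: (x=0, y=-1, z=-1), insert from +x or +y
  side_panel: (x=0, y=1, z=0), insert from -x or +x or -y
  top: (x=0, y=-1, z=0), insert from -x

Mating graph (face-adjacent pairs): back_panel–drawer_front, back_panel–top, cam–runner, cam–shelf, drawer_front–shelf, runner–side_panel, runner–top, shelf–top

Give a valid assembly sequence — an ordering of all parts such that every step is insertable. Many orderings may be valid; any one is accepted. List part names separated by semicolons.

side_panel; runner; top; shelf; drawer_front; cam; back_panel

1. side_panel@(0, 1, 0) [-x clear] — {side_panel}
2. runner@(0, 0, 0) [-y clear] — {runner, side_panel}
3. top@(0, -1, 0) [-x clear] — {runner, side_panel, top}
4. shelf@(0, -1, -1) [+x clear] — {runner, shelf, side_panel, top}
5. drawer_front@(0, -2, -1) [-y clear] — {drawer_front, runner, shelf, side_panel, top}
6. cam@(0, 0, -1) [-x clear] — {cam, drawer_front, runner, shelf, side_panel, top}
7. back_panel@(0, -2, 0) [-x clear] — {back_panel, cam, drawer_front, runner, shelf, side_panel, top}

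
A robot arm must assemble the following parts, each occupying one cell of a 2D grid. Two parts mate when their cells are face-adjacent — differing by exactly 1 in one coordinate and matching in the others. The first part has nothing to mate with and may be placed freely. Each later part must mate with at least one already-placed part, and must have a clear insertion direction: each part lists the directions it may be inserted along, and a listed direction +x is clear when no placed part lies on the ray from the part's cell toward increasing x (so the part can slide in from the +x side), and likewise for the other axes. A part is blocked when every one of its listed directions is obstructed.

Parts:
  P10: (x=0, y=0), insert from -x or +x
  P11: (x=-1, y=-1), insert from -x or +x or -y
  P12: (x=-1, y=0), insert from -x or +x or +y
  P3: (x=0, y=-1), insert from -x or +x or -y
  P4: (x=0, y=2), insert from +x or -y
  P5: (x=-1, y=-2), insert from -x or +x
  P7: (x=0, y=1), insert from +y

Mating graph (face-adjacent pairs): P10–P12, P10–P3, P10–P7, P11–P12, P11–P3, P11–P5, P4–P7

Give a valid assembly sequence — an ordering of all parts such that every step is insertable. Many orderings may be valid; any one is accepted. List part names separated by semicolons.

1. P5@(-1, -2) [-x clear] — {P5}
2. P11@(-1, -1) [-x clear] — {P11, P5}
3. P12@(-1, 0) [-x clear] — {P11, P12, P5}
4. P3@(0, -1) [+x clear] — {P11, P12, P3, P5}
5. P10@(0, 0) [+x clear] — {P10, P11, P12, P3, P5}
6. P7@(0, 1) [+y clear] — {P10, P11, P12, P3, P5, P7}
7. P4@(0, 2) [+x clear] — {P10, P11, P12, P3, P4, P5, P7}

P5; P11; P12; P3; P10; P7; P4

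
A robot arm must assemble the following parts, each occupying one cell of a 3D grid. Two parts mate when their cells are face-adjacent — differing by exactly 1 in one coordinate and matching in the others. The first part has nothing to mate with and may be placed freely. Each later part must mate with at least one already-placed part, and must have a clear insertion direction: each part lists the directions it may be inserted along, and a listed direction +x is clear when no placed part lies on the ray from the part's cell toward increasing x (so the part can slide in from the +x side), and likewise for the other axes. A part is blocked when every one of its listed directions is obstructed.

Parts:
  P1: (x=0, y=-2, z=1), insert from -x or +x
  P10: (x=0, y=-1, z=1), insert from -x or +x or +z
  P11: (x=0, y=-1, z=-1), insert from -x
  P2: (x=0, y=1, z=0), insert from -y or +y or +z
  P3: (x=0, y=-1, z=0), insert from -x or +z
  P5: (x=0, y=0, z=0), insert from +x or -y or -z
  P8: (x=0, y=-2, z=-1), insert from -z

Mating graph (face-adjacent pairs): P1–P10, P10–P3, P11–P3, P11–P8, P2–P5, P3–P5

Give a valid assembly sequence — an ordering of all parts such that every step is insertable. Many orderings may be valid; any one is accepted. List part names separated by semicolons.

P5; P2; P3; P10; P1; P11; P8

1. P5@(0, 0, 0) [+x clear] — {P5}
2. P2@(0, 1, 0) [+y clear] — {P2, P5}
3. P3@(0, -1, 0) [-x clear] — {P2, P3, P5}
4. P10@(0, -1, 1) [-x clear] — {P10, P2, P3, P5}
5. P1@(0, -2, 1) [-x clear] — {P1, P10, P2, P3, P5}
6. P11@(0, -1, -1) [-x clear] — {P1, P10, P11, P2, P3, P5}
7. P8@(0, -2, -1) [-z clear] — {P1, P10, P11, P2, P3, P5, P8}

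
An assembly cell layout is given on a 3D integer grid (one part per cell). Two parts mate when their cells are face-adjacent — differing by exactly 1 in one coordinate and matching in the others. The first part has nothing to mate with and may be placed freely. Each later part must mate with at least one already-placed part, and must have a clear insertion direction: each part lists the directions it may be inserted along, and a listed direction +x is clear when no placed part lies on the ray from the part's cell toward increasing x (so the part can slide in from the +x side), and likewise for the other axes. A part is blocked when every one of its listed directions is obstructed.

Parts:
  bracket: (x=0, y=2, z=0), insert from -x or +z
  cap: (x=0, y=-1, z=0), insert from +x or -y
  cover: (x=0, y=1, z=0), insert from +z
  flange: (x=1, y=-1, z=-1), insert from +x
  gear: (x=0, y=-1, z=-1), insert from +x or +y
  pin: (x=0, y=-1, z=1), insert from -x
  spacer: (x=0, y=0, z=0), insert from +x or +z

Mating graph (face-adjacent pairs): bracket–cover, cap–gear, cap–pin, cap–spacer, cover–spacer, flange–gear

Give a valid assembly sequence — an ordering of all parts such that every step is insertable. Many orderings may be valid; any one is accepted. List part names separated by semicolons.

spacer; cap; gear; cover; bracket; flange; pin

1. spacer@(0, 0, 0) [+x clear] — {spacer}
2. cap@(0, -1, 0) [+x clear] — {cap, spacer}
3. gear@(0, -1, -1) [+x clear] — {cap, gear, spacer}
4. cover@(0, 1, 0) [+z clear] — {cap, cover, gear, spacer}
5. bracket@(0, 2, 0) [-x clear] — {bracket, cap, cover, gear, spacer}
6. flange@(1, -1, -1) [+x clear] — {bracket, cap, cover, flange, gear, spacer}
7. pin@(0, -1, 1) [-x clear] — {bracket, cap, cover, flange, gear, pin, spacer}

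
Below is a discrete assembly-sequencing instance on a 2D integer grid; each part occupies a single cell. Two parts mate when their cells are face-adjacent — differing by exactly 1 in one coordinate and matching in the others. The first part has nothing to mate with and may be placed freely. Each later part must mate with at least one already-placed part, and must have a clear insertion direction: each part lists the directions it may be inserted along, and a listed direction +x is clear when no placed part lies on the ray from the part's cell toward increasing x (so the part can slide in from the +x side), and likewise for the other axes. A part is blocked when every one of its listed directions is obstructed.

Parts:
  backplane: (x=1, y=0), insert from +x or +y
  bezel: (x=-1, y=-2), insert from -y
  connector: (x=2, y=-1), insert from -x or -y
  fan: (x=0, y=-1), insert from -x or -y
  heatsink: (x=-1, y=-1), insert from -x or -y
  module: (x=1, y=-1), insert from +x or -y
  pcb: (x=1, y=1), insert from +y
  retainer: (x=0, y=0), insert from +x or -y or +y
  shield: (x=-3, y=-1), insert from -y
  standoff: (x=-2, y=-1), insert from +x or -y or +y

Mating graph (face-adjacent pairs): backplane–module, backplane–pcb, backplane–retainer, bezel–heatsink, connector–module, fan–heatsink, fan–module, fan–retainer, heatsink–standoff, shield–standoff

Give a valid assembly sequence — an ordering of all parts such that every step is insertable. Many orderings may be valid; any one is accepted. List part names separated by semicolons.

1. heatsink@(-1, -1) [-x clear] — {heatsink}
2. fan@(0, -1) [-y clear] — {fan, heatsink}
3. retainer@(0, 0) [+x clear] — {fan, heatsink, retainer}
4. backplane@(1, 0) [+x clear] — {backplane, fan, heatsink, retainer}
5. bezel@(-1, -2) [-y clear] — {backplane, bezel, fan, heatsink, retainer}
6. module@(1, -1) [+x clear] — {backplane, bezel, fan, heatsink, module, retainer}
7. connector@(2, -1) [-y clear] — {backplane, bezel, connector, fan, heatsink, module, retainer}
8. pcb@(1, 1) [+y clear] — {backplane, bezel, connector, fan, heatsink, module, pcb, retainer}
9. standoff@(-2, -1) [-y clear] — {backplane, bezel, connector, fan, heatsink, module, pcb, retainer, standoff}
10. shield@(-3, -1) [-y clear] — {backplane, bezel, connector, fan, heatsink, module, pcb, retainer, shield, standoff}

heatsink; fan; retainer; backplane; bezel; module; connector; pcb; standoff; shield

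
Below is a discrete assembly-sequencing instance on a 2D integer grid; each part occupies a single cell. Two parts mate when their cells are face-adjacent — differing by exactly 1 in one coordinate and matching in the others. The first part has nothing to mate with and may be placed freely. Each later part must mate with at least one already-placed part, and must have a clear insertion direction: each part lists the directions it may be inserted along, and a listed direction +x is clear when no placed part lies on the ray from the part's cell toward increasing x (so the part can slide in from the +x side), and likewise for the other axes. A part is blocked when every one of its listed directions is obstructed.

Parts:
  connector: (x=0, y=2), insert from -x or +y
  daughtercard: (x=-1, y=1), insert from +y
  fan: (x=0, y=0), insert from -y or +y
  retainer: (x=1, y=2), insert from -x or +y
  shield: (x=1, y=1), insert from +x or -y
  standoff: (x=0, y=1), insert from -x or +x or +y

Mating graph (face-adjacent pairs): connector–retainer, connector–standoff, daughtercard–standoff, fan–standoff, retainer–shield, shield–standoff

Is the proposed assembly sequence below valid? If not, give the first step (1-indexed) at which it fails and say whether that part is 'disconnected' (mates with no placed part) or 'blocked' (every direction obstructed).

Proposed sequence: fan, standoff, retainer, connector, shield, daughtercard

Invalid at step 3 (disconnected)

1. fan@(0, 0) [-y clear] — {fan}
2. standoff@(0, 1) [-x clear] — {fan, standoff}
3. retainer@(1, 2) — no placed neighbour ⇒ disconnected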